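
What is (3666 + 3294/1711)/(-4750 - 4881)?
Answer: -6275820/16478641 ≈ -0.38085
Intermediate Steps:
(3666 + 3294/1711)/(-4750 - 4881) = (3666 + 3294*(1/1711))/(-9631) = (3666 + 3294/1711)*(-1/9631) = (6275820/1711)*(-1/9631) = -6275820/16478641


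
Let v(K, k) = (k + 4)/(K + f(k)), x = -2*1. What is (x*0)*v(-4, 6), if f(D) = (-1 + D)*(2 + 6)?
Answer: 0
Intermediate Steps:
f(D) = -8 + 8*D (f(D) = (-1 + D)*8 = -8 + 8*D)
x = -2
v(K, k) = (4 + k)/(-8 + K + 8*k) (v(K, k) = (k + 4)/(K + (-8 + 8*k)) = (4 + k)/(-8 + K + 8*k))
(x*0)*v(-4, 6) = (-2*0)*((4 + 6)/(-8 - 4 + 8*6)) = 0*(10/(-8 - 4 + 48)) = 0*(10/36) = 0*((1/36)*10) = 0*(5/18) = 0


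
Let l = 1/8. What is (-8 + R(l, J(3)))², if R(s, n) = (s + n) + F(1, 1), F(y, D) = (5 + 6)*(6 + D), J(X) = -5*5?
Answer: 124609/64 ≈ 1947.0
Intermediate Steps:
J(X) = -25
F(y, D) = 66 + 11*D (F(y, D) = 11*(6 + D) = 66 + 11*D)
l = ⅛ ≈ 0.12500
R(s, n) = 77 + n + s (R(s, n) = (s + n) + (66 + 11*1) = (n + s) + (66 + 11) = (n + s) + 77 = 77 + n + s)
(-8 + R(l, J(3)))² = (-8 + (77 - 25 + ⅛))² = (-8 + 417/8)² = (353/8)² = 124609/64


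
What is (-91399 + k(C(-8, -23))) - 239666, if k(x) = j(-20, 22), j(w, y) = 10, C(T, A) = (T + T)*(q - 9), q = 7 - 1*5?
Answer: -331055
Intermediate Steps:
q = 2 (q = 7 - 5 = 2)
C(T, A) = -14*T (C(T, A) = (T + T)*(2 - 9) = (2*T)*(-7) = -14*T)
k(x) = 10
(-91399 + k(C(-8, -23))) - 239666 = (-91399 + 10) - 239666 = -91389 - 239666 = -331055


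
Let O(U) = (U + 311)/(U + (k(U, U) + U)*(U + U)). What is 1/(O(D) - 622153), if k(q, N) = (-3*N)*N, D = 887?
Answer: -4185610193/2604089938406727 ≈ -1.6073e-6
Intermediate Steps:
k(q, N) = -3*N²
O(U) = (311 + U)/(U + 2*U*(U - 3*U²)) (O(U) = (U + 311)/(U + (-3*U² + U)*(U + U)) = (311 + U)/(U + (U - 3*U²)*(2*U)) = (311 + U)/(U + 2*U*(U - 3*U²)))
1/(O(D) - 622153) = 1/((311 + 887)/(887*(1 - 6*887² + 2*887)) - 622153) = 1/((1/887)*1198/(1 - 6*786769 + 1774) - 622153) = 1/((1/887)*1198/(1 - 4720614 + 1774) - 622153) = 1/((1/887)*1198/(-4718839) - 622153) = 1/((1/887)*(-1/4718839)*1198 - 622153) = 1/(-1198/4185610193 - 622153) = 1/(-2604089938406727/4185610193) = -4185610193/2604089938406727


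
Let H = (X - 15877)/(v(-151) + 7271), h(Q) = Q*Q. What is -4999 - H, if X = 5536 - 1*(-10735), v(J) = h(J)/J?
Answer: -17796637/3560 ≈ -4999.1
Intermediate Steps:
h(Q) = Q²
v(J) = J (v(J) = J²/J = J)
X = 16271 (X = 5536 + 10735 = 16271)
H = 197/3560 (H = (16271 - 15877)/(-151 + 7271) = 394/7120 = 394*(1/7120) = 197/3560 ≈ 0.055337)
-4999 - H = -4999 - 1*197/3560 = -4999 - 197/3560 = -17796637/3560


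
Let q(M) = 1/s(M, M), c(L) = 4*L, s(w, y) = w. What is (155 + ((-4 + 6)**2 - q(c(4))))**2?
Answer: 6466849/256 ≈ 25261.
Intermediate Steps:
q(M) = 1/M
(155 + ((-4 + 6)**2 - q(c(4))))**2 = (155 + ((-4 + 6)**2 - 1/(4*4)))**2 = (155 + (2**2 - 1/16))**2 = (155 + (4 - 1*1/16))**2 = (155 + (4 - 1/16))**2 = (155 + 63/16)**2 = (2543/16)**2 = 6466849/256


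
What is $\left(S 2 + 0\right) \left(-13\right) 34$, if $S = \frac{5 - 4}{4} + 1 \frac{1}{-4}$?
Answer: $0$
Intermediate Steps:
$S = 0$ ($S = \left(5 - 4\right) \frac{1}{4} + 1 \left(- \frac{1}{4}\right) = 1 \cdot \frac{1}{4} - \frac{1}{4} = \frac{1}{4} - \frac{1}{4} = 0$)
$\left(S 2 + 0\right) \left(-13\right) 34 = \left(0 \cdot 2 + 0\right) \left(-13\right) 34 = \left(0 + 0\right) \left(-13\right) 34 = 0 \left(-13\right) 34 = 0 \cdot 34 = 0$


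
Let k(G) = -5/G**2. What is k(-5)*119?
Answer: -119/5 ≈ -23.800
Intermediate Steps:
k(G) = -5/G**2
k(-5)*119 = -5/(-5)**2*119 = -5*1/25*119 = -1/5*119 = -119/5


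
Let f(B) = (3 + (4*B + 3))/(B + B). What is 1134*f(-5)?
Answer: 7938/5 ≈ 1587.6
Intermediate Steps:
f(B) = (6 + 4*B)/(2*B) (f(B) = (3 + (3 + 4*B))/((2*B)) = (6 + 4*B)*(1/(2*B)) = (6 + 4*B)/(2*B))
1134*f(-5) = 1134*(2 + 3/(-5)) = 1134*(2 + 3*(-⅕)) = 1134*(2 - ⅗) = 1134*(7/5) = 7938/5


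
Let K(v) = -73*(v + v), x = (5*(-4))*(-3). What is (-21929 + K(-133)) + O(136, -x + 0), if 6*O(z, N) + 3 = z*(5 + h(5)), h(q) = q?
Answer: -13709/6 ≈ -2284.8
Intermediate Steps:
x = 60 (x = -20*(-3) = 60)
K(v) = -146*v
O(z, N) = -1/2 + 5*z/3 (O(z, N) = -1/2 + (z*(5 + 5))/6 = -1/2 + (z*10)/6 = -1/2 + (10*z)/6 = -1/2 + 5*z/3)
(-21929 + K(-133)) + O(136, -x + 0) = (-21929 - 146*(-133)) + (-1/2 + (5/3)*136) = (-21929 + 19418) + (-1/2 + 680/3) = -2511 + 1357/6 = -13709/6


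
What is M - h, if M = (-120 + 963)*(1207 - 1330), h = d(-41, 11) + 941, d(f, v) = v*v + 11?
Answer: -104762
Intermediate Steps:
d(f, v) = 11 + v² (d(f, v) = v² + 11 = 11 + v²)
h = 1073 (h = (11 + 11²) + 941 = (11 + 121) + 941 = 132 + 941 = 1073)
M = -103689 (M = 843*(-123) = -103689)
M - h = -103689 - 1*1073 = -103689 - 1073 = -104762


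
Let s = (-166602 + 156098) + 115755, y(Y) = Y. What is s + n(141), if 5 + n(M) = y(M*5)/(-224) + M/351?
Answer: 2758215211/26208 ≈ 1.0524e+5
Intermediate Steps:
s = 105251 (s = -10504 + 115755 = 105251)
n(M) = -5 - 1531*M/78624 (n(M) = -5 + ((M*5)/(-224) + M/351) = -5 + ((5*M)*(-1/224) + M*(1/351)) = -5 + (-5*M/224 + M/351) = -5 - 1531*M/78624)
s + n(141) = 105251 + (-5 - 1531/78624*141) = 105251 + (-5 - 71957/26208) = 105251 - 202997/26208 = 2758215211/26208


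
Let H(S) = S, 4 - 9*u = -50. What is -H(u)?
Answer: -6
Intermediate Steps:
u = 6 (u = 4/9 - ⅑*(-50) = 4/9 + 50/9 = 6)
-H(u) = -1*6 = -6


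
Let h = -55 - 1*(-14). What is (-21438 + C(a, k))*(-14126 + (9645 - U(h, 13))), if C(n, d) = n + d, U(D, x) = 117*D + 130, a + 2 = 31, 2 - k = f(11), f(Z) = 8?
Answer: -3983190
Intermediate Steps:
k = -6 (k = 2 - 1*8 = 2 - 8 = -6)
a = 29 (a = -2 + 31 = 29)
h = -41 (h = -55 + 14 = -41)
U(D, x) = 130 + 117*D
C(n, d) = d + n
(-21438 + C(a, k))*(-14126 + (9645 - U(h, 13))) = (-21438 + (-6 + 29))*(-14126 + (9645 - (130 + 117*(-41)))) = (-21438 + 23)*(-14126 + (9645 - (130 - 4797))) = -21415*(-14126 + (9645 - 1*(-4667))) = -21415*(-14126 + (9645 + 4667)) = -21415*(-14126 + 14312) = -21415*186 = -3983190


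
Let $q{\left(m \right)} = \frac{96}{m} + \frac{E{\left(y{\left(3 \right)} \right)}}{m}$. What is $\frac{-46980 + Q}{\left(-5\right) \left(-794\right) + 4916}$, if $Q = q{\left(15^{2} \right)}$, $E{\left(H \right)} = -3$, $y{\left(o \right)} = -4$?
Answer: $- \frac{3523469}{666450} \approx -5.2869$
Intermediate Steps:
$q{\left(m \right)} = \frac{93}{m}$ ($q{\left(m \right)} = \frac{96}{m} - \frac{3}{m} = \frac{93}{m}$)
$Q = \frac{31}{75}$ ($Q = \frac{93}{15^{2}} = \frac{93}{225} = 93 \cdot \frac{1}{225} = \frac{31}{75} \approx 0.41333$)
$\frac{-46980 + Q}{\left(-5\right) \left(-794\right) + 4916} = \frac{-46980 + \frac{31}{75}}{\left(-5\right) \left(-794\right) + 4916} = - \frac{3523469}{75 \left(3970 + 4916\right)} = - \frac{3523469}{75 \cdot 8886} = \left(- \frac{3523469}{75}\right) \frac{1}{8886} = - \frac{3523469}{666450}$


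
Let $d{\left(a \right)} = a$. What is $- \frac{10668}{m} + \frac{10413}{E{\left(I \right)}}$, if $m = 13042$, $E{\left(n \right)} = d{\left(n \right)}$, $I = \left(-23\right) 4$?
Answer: $- \frac{68393901}{599932} \approx -114.0$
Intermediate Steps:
$I = -92$
$E{\left(n \right)} = n$
$- \frac{10668}{m} + \frac{10413}{E{\left(I \right)}} = - \frac{10668}{13042} + \frac{10413}{-92} = \left(-10668\right) \frac{1}{13042} + 10413 \left(- \frac{1}{92}\right) = - \frac{5334}{6521} - \frac{10413}{92} = - \frac{68393901}{599932}$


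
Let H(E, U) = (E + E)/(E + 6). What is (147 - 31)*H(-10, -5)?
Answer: 580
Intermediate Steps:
H(E, U) = 2*E/(6 + E) (H(E, U) = (2*E)/(6 + E) = 2*E/(6 + E))
(147 - 31)*H(-10, -5) = (147 - 31)*(2*(-10)/(6 - 10)) = 116*(2*(-10)/(-4)) = 116*(2*(-10)*(-¼)) = 116*5 = 580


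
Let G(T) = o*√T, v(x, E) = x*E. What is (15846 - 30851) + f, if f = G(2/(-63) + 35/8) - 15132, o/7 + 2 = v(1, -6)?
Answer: -30137 - 2*√30646/3 ≈ -30254.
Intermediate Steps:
v(x, E) = E*x
o = -56 (o = -14 + 7*(-6*1) = -14 + 7*(-6) = -14 - 42 = -56)
G(T) = -56*√T
f = -15132 - 2*√30646/3 (f = -56*√(2/(-63) + 35/8) - 15132 = -56*√(2*(-1/63) + 35*(⅛)) - 15132 = -56*√(-2/63 + 35/8) - 15132 = -2*√30646/3 - 15132 = -15132 - 2*√30646/3 ≈ -15249.)
(15846 - 30851) + f = (15846 - 30851) + (-15132 - 2*√30646/3) = -15005 + (-15132 - 2*√30646/3) = -30137 - 2*√30646/3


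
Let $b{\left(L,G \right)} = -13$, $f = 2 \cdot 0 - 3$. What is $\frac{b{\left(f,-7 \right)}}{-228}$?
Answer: $\frac{13}{228} \approx 0.057018$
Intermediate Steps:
$f = -3$ ($f = 0 - 3 = -3$)
$\frac{b{\left(f,-7 \right)}}{-228} = - \frac{13}{-228} = \left(-13\right) \left(- \frac{1}{228}\right) = \frac{13}{228}$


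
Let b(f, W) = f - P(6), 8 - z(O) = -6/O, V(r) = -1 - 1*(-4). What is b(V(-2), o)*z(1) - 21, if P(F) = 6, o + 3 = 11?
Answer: -63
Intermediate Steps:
o = 8 (o = -3 + 11 = 8)
V(r) = 3 (V(r) = -1 + 4 = 3)
z(O) = 8 + 6/O (z(O) = 8 - (-6)/O = 8 + 6/O)
b(f, W) = -6 + f (b(f, W) = f - 1*6 = f - 6 = -6 + f)
b(V(-2), o)*z(1) - 21 = (-6 + 3)*(8 + 6/1) - 21 = -3*(8 + 6*1) - 21 = -3*(8 + 6) - 21 = -3*14 - 21 = -42 - 21 = -63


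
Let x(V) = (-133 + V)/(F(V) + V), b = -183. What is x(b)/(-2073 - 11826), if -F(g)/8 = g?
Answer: 316/17804619 ≈ 1.7748e-5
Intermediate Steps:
F(g) = -8*g
x(V) = -(-133 + V)/(7*V) (x(V) = (-133 + V)/(-8*V + V) = (-133 + V)/((-7*V)) = (-133 + V)*(-1/(7*V)) = -(-133 + V)/(7*V))
x(b)/(-2073 - 11826) = ((⅐)*(133 - 1*(-183))/(-183))/(-2073 - 11826) = ((⅐)*(-1/183)*(133 + 183))/(-13899) = ((⅐)*(-1/183)*316)*(-1/13899) = -316/1281*(-1/13899) = 316/17804619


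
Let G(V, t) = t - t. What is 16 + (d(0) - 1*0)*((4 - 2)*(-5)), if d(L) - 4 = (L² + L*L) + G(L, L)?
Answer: -24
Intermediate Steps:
G(V, t) = 0
d(L) = 4 + 2*L² (d(L) = 4 + ((L² + L*L) + 0) = 4 + ((L² + L²) + 0) = 4 + (2*L² + 0) = 4 + 2*L²)
16 + (d(0) - 1*0)*((4 - 2)*(-5)) = 16 + ((4 + 2*0²) - 1*0)*((4 - 2)*(-5)) = 16 + ((4 + 2*0) + 0)*(2*(-5)) = 16 + ((4 + 0) + 0)*(-10) = 16 + (4 + 0)*(-10) = 16 + 4*(-10) = 16 - 40 = -24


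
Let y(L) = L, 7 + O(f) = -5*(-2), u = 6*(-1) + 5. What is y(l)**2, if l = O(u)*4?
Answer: 144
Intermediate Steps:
u = -1 (u = -6 + 5 = -1)
O(f) = 3 (O(f) = -7 - 5*(-2) = -7 + 10 = 3)
l = 12 (l = 3*4 = 12)
y(l)**2 = 12**2 = 144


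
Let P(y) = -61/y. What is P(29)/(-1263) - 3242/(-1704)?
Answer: 19808113/10402068 ≈ 1.9042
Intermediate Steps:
P(29)/(-1263) - 3242/(-1704) = -61/29/(-1263) - 3242/(-1704) = -61*1/29*(-1/1263) - 3242*(-1/1704) = -61/29*(-1/1263) + 1621/852 = 61/36627 + 1621/852 = 19808113/10402068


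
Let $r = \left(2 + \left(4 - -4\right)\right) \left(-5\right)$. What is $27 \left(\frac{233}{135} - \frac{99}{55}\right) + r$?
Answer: $-52$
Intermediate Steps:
$r = -50$ ($r = \left(2 + \left(4 + 4\right)\right) \left(-5\right) = \left(2 + 8\right) \left(-5\right) = 10 \left(-5\right) = -50$)
$27 \left(\frac{233}{135} - \frac{99}{55}\right) + r = 27 \left(\frac{233}{135} - \frac{99}{55}\right) - 50 = 27 \left(233 \cdot \frac{1}{135} - \frac{9}{5}\right) - 50 = 27 \left(\frac{233}{135} - \frac{9}{5}\right) - 50 = 27 \left(- \frac{2}{27}\right) - 50 = -2 - 50 = -52$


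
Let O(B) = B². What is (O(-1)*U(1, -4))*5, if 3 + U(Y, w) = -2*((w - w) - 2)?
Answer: 5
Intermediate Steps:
U(Y, w) = 1 (U(Y, w) = -3 - 2*((w - w) - 2) = -3 - 2*(0 - 2) = -3 - 2*(-2) = -3 + 4 = 1)
(O(-1)*U(1, -4))*5 = ((-1)²*1)*5 = (1*1)*5 = 1*5 = 5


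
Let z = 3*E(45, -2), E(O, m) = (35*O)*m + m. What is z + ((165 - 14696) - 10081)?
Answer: -34068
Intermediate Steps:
E(O, m) = m + 35*O*m (E(O, m) = 35*O*m + m = m + 35*O*m)
z = -9456 (z = 3*(-2*(1 + 35*45)) = 3*(-2*(1 + 1575)) = 3*(-2*1576) = 3*(-3152) = -9456)
z + ((165 - 14696) - 10081) = -9456 + ((165 - 14696) - 10081) = -9456 + (-14531 - 10081) = -9456 - 24612 = -34068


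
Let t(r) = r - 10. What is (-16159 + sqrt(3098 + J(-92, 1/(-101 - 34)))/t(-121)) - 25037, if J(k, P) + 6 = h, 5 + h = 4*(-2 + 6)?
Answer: -41196 - sqrt(3103)/131 ≈ -41196.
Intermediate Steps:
t(r) = -10 + r
h = 11 (h = -5 + 4*(-2 + 6) = -5 + 4*4 = -5 + 16 = 11)
J(k, P) = 5 (J(k, P) = -6 + 11 = 5)
(-16159 + sqrt(3098 + J(-92, 1/(-101 - 34)))/t(-121)) - 25037 = (-16159 + sqrt(3098 + 5)/(-10 - 121)) - 25037 = (-16159 + sqrt(3103)/(-131)) - 25037 = (-16159 + sqrt(3103)*(-1/131)) - 25037 = (-16159 - sqrt(3103)/131) - 25037 = -41196 - sqrt(3103)/131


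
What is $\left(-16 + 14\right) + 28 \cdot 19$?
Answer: $530$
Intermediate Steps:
$\left(-16 + 14\right) + 28 \cdot 19 = -2 + 532 = 530$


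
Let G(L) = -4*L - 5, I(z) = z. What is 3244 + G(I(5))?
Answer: 3219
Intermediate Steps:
G(L) = -5 - 4*L
3244 + G(I(5)) = 3244 + (-5 - 4*5) = 3244 + (-5 - 20) = 3244 - 25 = 3219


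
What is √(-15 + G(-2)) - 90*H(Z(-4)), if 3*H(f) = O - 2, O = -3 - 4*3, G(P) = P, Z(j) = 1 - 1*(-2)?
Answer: 510 + I*√17 ≈ 510.0 + 4.1231*I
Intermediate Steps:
Z(j) = 3 (Z(j) = 1 + 2 = 3)
O = -15 (O = -3 - 12 = -15)
H(f) = -17/3 (H(f) = (-15 - 2)/3 = (⅓)*(-17) = -17/3)
√(-15 + G(-2)) - 90*H(Z(-4)) = √(-15 - 2) - 90*(-17/3) = √(-17) + 510 = I*√17 + 510 = 510 + I*√17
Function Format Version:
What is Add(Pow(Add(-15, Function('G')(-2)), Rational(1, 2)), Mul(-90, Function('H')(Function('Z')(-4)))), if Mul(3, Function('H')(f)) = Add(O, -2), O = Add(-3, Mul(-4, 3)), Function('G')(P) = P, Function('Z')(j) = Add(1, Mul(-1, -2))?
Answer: Add(510, Mul(I, Pow(17, Rational(1, 2)))) ≈ Add(510.00, Mul(4.1231, I))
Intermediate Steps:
Function('Z')(j) = 3 (Function('Z')(j) = Add(1, 2) = 3)
O = -15 (O = Add(-3, -12) = -15)
Function('H')(f) = Rational(-17, 3) (Function('H')(f) = Mul(Rational(1, 3), Add(-15, -2)) = Mul(Rational(1, 3), -17) = Rational(-17, 3))
Add(Pow(Add(-15, Function('G')(-2)), Rational(1, 2)), Mul(-90, Function('H')(Function('Z')(-4)))) = Add(Pow(Add(-15, -2), Rational(1, 2)), Mul(-90, Rational(-17, 3))) = Add(Pow(-17, Rational(1, 2)), 510) = Add(Mul(I, Pow(17, Rational(1, 2))), 510) = Add(510, Mul(I, Pow(17, Rational(1, 2))))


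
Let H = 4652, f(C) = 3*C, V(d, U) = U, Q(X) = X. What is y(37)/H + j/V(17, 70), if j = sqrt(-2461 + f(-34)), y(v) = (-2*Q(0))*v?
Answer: I*sqrt(2563)/70 ≈ 0.72323*I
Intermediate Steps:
y(v) = 0 (y(v) = (-2*0)*v = 0*v = 0)
j = I*sqrt(2563) (j = sqrt(-2461 + 3*(-34)) = sqrt(-2461 - 102) = sqrt(-2563) = I*sqrt(2563) ≈ 50.626*I)
y(37)/H + j/V(17, 70) = 0/4652 + (I*sqrt(2563))/70 = 0*(1/4652) + (I*sqrt(2563))*(1/70) = 0 + I*sqrt(2563)/70 = I*sqrt(2563)/70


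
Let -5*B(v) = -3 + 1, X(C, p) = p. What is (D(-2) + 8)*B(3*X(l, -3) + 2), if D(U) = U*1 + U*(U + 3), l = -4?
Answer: 8/5 ≈ 1.6000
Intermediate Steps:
D(U) = U + U*(3 + U)
B(v) = ⅖ (B(v) = -(-3 + 1)/5 = -⅕*(-2) = ⅖)
(D(-2) + 8)*B(3*X(l, -3) + 2) = (-2*(4 - 2) + 8)*(⅖) = (-2*2 + 8)*(⅖) = (-4 + 8)*(⅖) = 4*(⅖) = 8/5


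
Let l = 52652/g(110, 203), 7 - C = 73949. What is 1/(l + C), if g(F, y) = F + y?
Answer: -313/23091194 ≈ -1.3555e-5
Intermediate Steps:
C = -73942 (C = 7 - 1*73949 = 7 - 73949 = -73942)
l = 52652/313 (l = 52652/(110 + 203) = 52652/313 ≈ 168.22)
1/(l + C) = 1/(52652/313 - 73942) = 1/(-23091194/313) = -313/23091194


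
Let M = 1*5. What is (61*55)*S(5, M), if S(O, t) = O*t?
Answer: 83875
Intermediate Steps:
M = 5
(61*55)*S(5, M) = (61*55)*(5*5) = 3355*25 = 83875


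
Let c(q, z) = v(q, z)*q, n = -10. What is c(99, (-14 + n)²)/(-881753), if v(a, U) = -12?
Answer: 1188/881753 ≈ 0.0013473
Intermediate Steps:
c(q, z) = -12*q
c(99, (-14 + n)²)/(-881753) = -12*99/(-881753) = -1188*(-1/881753) = 1188/881753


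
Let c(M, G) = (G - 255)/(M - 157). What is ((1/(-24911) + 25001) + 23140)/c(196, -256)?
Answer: -46770377550/12729521 ≈ -3674.2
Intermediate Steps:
c(M, G) = (-255 + G)/(-157 + M)
((1/(-24911) + 25001) + 23140)/c(196, -256) = ((1/(-24911) + 25001) + 23140)/(((-255 - 256)/(-157 + 196))) = ((-1/24911 + 25001) + 23140)/((-511/39)) = (622799910/24911 + 23140)/(((1/39)*(-511))) = 1199240450/(24911*(-511/39)) = (1199240450/24911)*(-39/511) = -46770377550/12729521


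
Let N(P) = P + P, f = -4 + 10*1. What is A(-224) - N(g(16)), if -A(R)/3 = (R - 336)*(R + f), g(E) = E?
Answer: -366272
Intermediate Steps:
f = 6 (f = -4 + 10 = 6)
A(R) = -3*(-336 + R)*(6 + R) (A(R) = -3*(R - 336)*(R + 6) = -3*(-336 + R)*(6 + R))
N(P) = 2*P
A(-224) - N(g(16)) = (6048 - 3*(-224)² + 990*(-224)) - 2*16 = (6048 - 3*50176 - 221760) - 1*32 = (6048 - 150528 - 221760) - 32 = -366240 - 32 = -366272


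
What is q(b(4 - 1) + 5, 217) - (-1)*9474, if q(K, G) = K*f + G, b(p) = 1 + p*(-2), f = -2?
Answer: 9691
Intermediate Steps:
b(p) = 1 - 2*p
q(K, G) = G - 2*K (q(K, G) = K*(-2) + G = -2*K + G = G - 2*K)
q(b(4 - 1) + 5, 217) - (-1)*9474 = (217 - 2*((1 - 2*(4 - 1)) + 5)) - (-1)*9474 = (217 - 2*((1 - 2*3) + 5)) - 1*(-9474) = (217 - 2*((1 - 6) + 5)) + 9474 = (217 - 2*(-5 + 5)) + 9474 = (217 - 2*0) + 9474 = (217 + 0) + 9474 = 217 + 9474 = 9691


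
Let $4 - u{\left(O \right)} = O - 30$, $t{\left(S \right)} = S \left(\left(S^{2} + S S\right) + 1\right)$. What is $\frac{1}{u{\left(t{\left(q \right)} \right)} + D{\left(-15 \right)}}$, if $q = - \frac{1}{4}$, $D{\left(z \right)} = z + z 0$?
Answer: $\frac{32}{617} \approx 0.051864$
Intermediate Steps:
$D{\left(z \right)} = z$ ($D{\left(z \right)} = z + 0 = z$)
$q = - \frac{1}{4}$ ($q = \left(-1\right) \frac{1}{4} = - \frac{1}{4} \approx -0.25$)
$t{\left(S \right)} = S \left(1 + 2 S^{2}\right)$ ($t{\left(S \right)} = S \left(\left(S^{2} + S^{2}\right) + 1\right) = S \left(2 S^{2} + 1\right) = S \left(1 + 2 S^{2}\right)$)
$u{\left(O \right)} = 34 - O$ ($u{\left(O \right)} = 4 - \left(O - 30\right) = 4 - \left(-30 + O\right) = 34 - O$)
$\frac{1}{u{\left(t{\left(q \right)} \right)} + D{\left(-15 \right)}} = \frac{1}{\left(34 - \left(- \frac{1}{4} + 2 \left(- \frac{1}{4}\right)^{3}\right)\right) - 15} = \frac{1}{\left(34 - \left(- \frac{1}{4} + 2 \left(- \frac{1}{64}\right)\right)\right) - 15} = \frac{1}{\left(34 - \left(- \frac{1}{4} - \frac{1}{32}\right)\right) - 15} = \frac{1}{\left(34 - - \frac{9}{32}\right) - 15} = \frac{1}{\left(34 + \frac{9}{32}\right) - 15} = \frac{1}{\frac{1097}{32} - 15} = \frac{1}{\frac{617}{32}} = \frac{32}{617}$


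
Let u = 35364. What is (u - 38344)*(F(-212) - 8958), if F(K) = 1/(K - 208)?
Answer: 560591789/21 ≈ 2.6695e+7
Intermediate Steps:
F(K) = 1/(-208 + K)
(u - 38344)*(F(-212) - 8958) = (35364 - 38344)*(1/(-208 - 212) - 8958) = -2980*(1/(-420) - 8958) = -2980*(-1/420 - 8958) = -2980*(-3762361/420) = 560591789/21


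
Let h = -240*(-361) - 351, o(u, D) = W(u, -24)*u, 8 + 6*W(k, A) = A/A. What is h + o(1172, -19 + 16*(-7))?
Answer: 254765/3 ≈ 84922.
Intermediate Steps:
W(k, A) = -7/6 (W(k, A) = -4/3 + (A/A)/6 = -4/3 + (⅙)*1 = -4/3 + ⅙ = -7/6)
o(u, D) = -7*u/6
h = 86289 (h = 86640 - 351 = 86289)
h + o(1172, -19 + 16*(-7)) = 86289 - 7/6*1172 = 86289 - 4102/3 = 254765/3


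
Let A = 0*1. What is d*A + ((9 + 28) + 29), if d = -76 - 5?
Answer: 66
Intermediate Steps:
A = 0
d = -81
d*A + ((9 + 28) + 29) = -81*0 + ((9 + 28) + 29) = 0 + (37 + 29) = 0 + 66 = 66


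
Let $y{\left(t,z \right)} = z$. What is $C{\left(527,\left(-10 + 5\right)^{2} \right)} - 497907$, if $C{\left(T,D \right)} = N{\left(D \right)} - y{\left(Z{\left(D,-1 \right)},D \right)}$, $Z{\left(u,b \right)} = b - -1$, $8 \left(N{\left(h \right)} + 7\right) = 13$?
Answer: $- \frac{3983499}{8} \approx -4.9794 \cdot 10^{5}$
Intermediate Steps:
$N{\left(h \right)} = - \frac{43}{8}$ ($N{\left(h \right)} = -7 + \frac{1}{8} \cdot 13 = -7 + \frac{13}{8} = - \frac{43}{8}$)
$Z{\left(u,b \right)} = 1 + b$ ($Z{\left(u,b \right)} = b + 1 = 1 + b$)
$C{\left(T,D \right)} = - \frac{43}{8} - D$
$C{\left(527,\left(-10 + 5\right)^{2} \right)} - 497907 = \left(- \frac{43}{8} - \left(-10 + 5\right)^{2}\right) - 497907 = \left(- \frac{43}{8} - \left(-5\right)^{2}\right) - 497907 = \left(- \frac{43}{8} - 25\right) - 497907 = - \frac{243}{8} - 497907 = - \frac{3983499}{8}$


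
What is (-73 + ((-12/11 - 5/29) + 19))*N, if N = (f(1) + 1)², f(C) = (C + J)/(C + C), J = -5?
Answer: -17629/319 ≈ -55.263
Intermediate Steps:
f(C) = (-5 + C)/(2*C) (f(C) = (C - 5)/(C + C) = (-5 + C)/((2*C)) = (-5 + C)*(1/(2*C)) = (-5 + C)/(2*C))
N = 1 (N = ((½)*(-5 + 1)/1 + 1)² = ((½)*1*(-4) + 1)² = (-2 + 1)² = (-1)² = 1)
(-73 + ((-12/11 - 5/29) + 19))*N = (-73 + ((-12/11 - 5/29) + 19))*1 = (-73 + (-403/319 + 19))*1 = (-73 + 5658/319)*1 = -17629/319*1 = -17629/319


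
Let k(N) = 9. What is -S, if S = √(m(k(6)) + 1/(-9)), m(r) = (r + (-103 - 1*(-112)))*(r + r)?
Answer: -√2915/3 ≈ -17.997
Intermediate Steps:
m(r) = 2*r*(9 + r) (m(r) = (r + (-103 + 112))*(2*r) = (r + 9)*(2*r) = (9 + r)*(2*r) = 2*r*(9 + r))
S = √2915/3 (S = √(2*9*(9 + 9) + 1/(-9)) = √(2*9*18 - ⅑) = √(324 - ⅑) = √(2915/9) = √2915/3 ≈ 17.997)
-S = -√2915/3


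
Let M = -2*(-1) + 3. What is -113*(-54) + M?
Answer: 6107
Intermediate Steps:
M = 5 (M = 2 + 3 = 5)
-113*(-54) + M = -113*(-54) + 5 = 6102 + 5 = 6107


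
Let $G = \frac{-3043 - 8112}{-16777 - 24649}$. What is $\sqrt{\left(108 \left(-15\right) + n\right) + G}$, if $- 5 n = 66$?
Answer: $\frac{i \sqrt{70057360549330}}{207130} \approx 40.41 i$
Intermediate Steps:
$n = - \frac{66}{5}$ ($n = \left(- \frac{1}{5}\right) 66 = - \frac{66}{5} \approx -13.2$)
$G = \frac{11155}{41426}$ ($G = - \frac{11155}{-41426} = \left(-11155\right) \left(- \frac{1}{41426}\right) = \frac{11155}{41426} \approx 0.26928$)
$\sqrt{\left(108 \left(-15\right) + n\right) + G} = \sqrt{\left(108 \left(-15\right) - \frac{66}{5}\right) + \frac{11155}{41426}} = \sqrt{\left(-1620 - \frac{66}{5}\right) + \frac{11155}{41426}} = \sqrt{- \frac{8166}{5} + \frac{11155}{41426}} = \sqrt{- \frac{338228941}{207130}} = \frac{i \sqrt{70057360549330}}{207130}$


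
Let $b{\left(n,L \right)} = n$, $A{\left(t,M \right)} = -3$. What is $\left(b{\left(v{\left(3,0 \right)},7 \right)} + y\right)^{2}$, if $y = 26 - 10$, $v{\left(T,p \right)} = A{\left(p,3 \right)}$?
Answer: $169$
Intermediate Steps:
$v{\left(T,p \right)} = -3$
$y = 16$ ($y = 26 - 10 = 16$)
$\left(b{\left(v{\left(3,0 \right)},7 \right)} + y\right)^{2} = \left(-3 + 16\right)^{2} = 13^{2} = 169$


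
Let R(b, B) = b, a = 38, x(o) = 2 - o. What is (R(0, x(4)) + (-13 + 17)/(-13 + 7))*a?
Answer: -76/3 ≈ -25.333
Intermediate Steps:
(R(0, x(4)) + (-13 + 17)/(-13 + 7))*a = (0 + (-13 + 17)/(-13 + 7))*38 = (0 + 4/(-6))*38 = (0 + 4*(-⅙))*38 = (0 - ⅔)*38 = -⅔*38 = -76/3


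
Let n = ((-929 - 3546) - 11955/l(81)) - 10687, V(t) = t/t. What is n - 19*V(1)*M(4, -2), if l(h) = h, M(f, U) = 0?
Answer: -413359/27 ≈ -15310.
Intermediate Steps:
V(t) = 1
n = -413359/27 (n = ((-929 - 3546) - 11955/81) - 10687 = (-4475 - 11955*1/81) - 10687 = (-4475 - 3985/27) - 10687 = -124810/27 - 10687 = -413359/27 ≈ -15310.)
n - 19*V(1)*M(4, -2) = -413359/27 - 19*1*0 = -413359/27 - 19*0 = -413359/27 - 1*0 = -413359/27 + 0 = -413359/27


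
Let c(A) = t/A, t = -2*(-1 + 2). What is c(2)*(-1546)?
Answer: 1546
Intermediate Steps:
t = -2 (t = -2*1 = -2)
c(A) = -2/A
c(2)*(-1546) = -2/2*(-1546) = -2*½*(-1546) = -1*(-1546) = 1546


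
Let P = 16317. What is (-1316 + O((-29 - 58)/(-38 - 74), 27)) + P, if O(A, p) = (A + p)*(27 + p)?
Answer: 924053/56 ≈ 16501.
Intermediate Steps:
O(A, p) = (27 + p)*(A + p)
(-1316 + O((-29 - 58)/(-38 - 74), 27)) + P = (-1316 + (27² + 27*((-29 - 58)/(-38 - 74)) + 27*27 + ((-29 - 58)/(-38 - 74))*27)) + 16317 = (-1316 + (729 + 27*(-87/(-112)) + 729 - 87/(-112)*27)) + 16317 = (-1316 + (729 + 27*(-87*(-1/112)) + 729 - 87*(-1/112)*27)) + 16317 = (-1316 + (729 + 27*(87/112) + 729 + (87/112)*27)) + 16317 = (-1316 + (729 + 2349/112 + 729 + 2349/112)) + 16317 = (-1316 + 83997/56) + 16317 = 10301/56 + 16317 = 924053/56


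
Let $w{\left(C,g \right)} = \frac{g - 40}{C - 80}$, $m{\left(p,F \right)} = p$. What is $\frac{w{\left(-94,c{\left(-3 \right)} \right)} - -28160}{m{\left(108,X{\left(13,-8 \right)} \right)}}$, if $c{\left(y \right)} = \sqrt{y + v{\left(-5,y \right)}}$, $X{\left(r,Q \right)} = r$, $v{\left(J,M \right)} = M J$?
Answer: $\frac{612485}{2349} - \frac{\sqrt{3}}{9396} \approx 260.74$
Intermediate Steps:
$v{\left(J,M \right)} = J M$
$c{\left(y \right)} = 2 \sqrt{- y}$ ($c{\left(y \right)} = \sqrt{y - 5 y} = \sqrt{- 4 y} = 2 \sqrt{- y}$)
$w{\left(C,g \right)} = \frac{-40 + g}{-80 + C}$
$\frac{w{\left(-94,c{\left(-3 \right)} \right)} - -28160}{m{\left(108,X{\left(13,-8 \right)} \right)}} = \frac{\frac{-40 + 2 \sqrt{\left(-1\right) \left(-3\right)}}{-80 - 94} - -28160}{108} = \left(\frac{-40 + 2 \sqrt{3}}{-174} + 28160\right) \frac{1}{108} = \left(- \frac{-40 + 2 \sqrt{3}}{174} + 28160\right) \frac{1}{108} = \left(\left(\frac{20}{87} - \frac{\sqrt{3}}{87}\right) + 28160\right) \frac{1}{108} = \left(\frac{2449940}{87} - \frac{\sqrt{3}}{87}\right) \frac{1}{108} = \frac{612485}{2349} - \frac{\sqrt{3}}{9396}$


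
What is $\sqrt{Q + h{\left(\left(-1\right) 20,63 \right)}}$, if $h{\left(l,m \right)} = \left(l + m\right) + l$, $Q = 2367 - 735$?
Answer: $\sqrt{1655} \approx 40.682$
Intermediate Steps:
$Q = 1632$
$h{\left(l,m \right)} = m + 2 l$
$\sqrt{Q + h{\left(\left(-1\right) 20,63 \right)}} = \sqrt{1632 + \left(63 + 2 \left(\left(-1\right) 20\right)\right)} = \sqrt{1632 + \left(63 + 2 \left(-20\right)\right)} = \sqrt{1632 + \left(63 - 40\right)} = \sqrt{1632 + 23} = \sqrt{1655}$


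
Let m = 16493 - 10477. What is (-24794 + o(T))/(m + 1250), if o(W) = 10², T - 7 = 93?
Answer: -12347/3633 ≈ -3.3986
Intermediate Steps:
T = 100 (T = 7 + 93 = 100)
m = 6016
o(W) = 100
(-24794 + o(T))/(m + 1250) = (-24794 + 100)/(6016 + 1250) = -24694/7266 = -24694*1/7266 = -12347/3633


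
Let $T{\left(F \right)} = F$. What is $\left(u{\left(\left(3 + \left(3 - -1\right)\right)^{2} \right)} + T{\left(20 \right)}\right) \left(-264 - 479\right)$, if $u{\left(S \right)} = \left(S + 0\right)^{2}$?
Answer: $-1798803$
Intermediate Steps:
$u{\left(S \right)} = S^{2}$
$\left(u{\left(\left(3 + \left(3 - -1\right)\right)^{2} \right)} + T{\left(20 \right)}\right) \left(-264 - 479\right) = \left(\left(\left(3 + \left(3 - -1\right)\right)^{2}\right)^{2} + 20\right) \left(-264 - 479\right) = \left(\left(\left(3 + \left(3 + 1\right)\right)^{2}\right)^{2} + 20\right) \left(-743\right) = \left(\left(\left(3 + 4\right)^{2}\right)^{2} + 20\right) \left(-743\right) = \left(\left(7^{2}\right)^{2} + 20\right) \left(-743\right) = \left(49^{2} + 20\right) \left(-743\right) = \left(2401 + 20\right) \left(-743\right) = 2421 \left(-743\right) = -1798803$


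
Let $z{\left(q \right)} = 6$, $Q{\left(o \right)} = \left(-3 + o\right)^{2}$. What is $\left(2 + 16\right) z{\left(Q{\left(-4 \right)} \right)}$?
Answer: $108$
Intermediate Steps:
$\left(2 + 16\right) z{\left(Q{\left(-4 \right)} \right)} = \left(2 + 16\right) 6 = 18 \cdot 6 = 108$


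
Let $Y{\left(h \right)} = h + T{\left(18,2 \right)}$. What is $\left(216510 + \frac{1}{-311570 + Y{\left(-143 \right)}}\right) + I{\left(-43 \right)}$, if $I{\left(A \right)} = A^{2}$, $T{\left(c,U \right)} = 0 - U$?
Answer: $\frac{68065775684}{311715} \approx 2.1836 \cdot 10^{5}$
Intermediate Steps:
$T{\left(c,U \right)} = - U$
$Y{\left(h \right)} = -2 + h$ ($Y{\left(h \right)} = h - 2 = -2 + h$)
$\left(216510 + \frac{1}{-311570 + Y{\left(-143 \right)}}\right) + I{\left(-43 \right)} = \left(216510 + \frac{1}{-311570 - 145}\right) + \left(-43\right)^{2} = \left(216510 + \frac{1}{-311570 - 145}\right) + 1849 = \left(216510 + \frac{1}{-311715}\right) + 1849 = \left(216510 - \frac{1}{311715}\right) + 1849 = \frac{67489414649}{311715} + 1849 = \frac{68065775684}{311715}$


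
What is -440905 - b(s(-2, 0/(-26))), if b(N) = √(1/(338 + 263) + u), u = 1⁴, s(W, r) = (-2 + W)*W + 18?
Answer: -440905 - √361802/601 ≈ -4.4091e+5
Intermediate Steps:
s(W, r) = 18 + W*(-2 + W) (s(W, r) = W*(-2 + W) + 18 = 18 + W*(-2 + W))
u = 1
b(N) = √361802/601 (b(N) = √(1/(338 + 263) + 1) = √(1/601 + 1) = √(602/601) = √361802/601)
-440905 - b(s(-2, 0/(-26))) = -440905 - √361802/601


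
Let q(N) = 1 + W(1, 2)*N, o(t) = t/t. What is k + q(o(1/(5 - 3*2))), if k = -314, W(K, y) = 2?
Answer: -311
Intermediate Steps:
o(t) = 1
q(N) = 1 + 2*N
k + q(o(1/(5 - 3*2))) = -314 + (1 + 2*1) = -314 + (1 + 2) = -314 + 3 = -311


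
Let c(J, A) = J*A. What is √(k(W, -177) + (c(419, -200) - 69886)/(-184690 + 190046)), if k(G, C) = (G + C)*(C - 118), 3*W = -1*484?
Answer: √38108238906/618 ≈ 315.88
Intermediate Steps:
c(J, A) = A*J
W = -484/3 (W = (-1*484)/3 = (⅓)*(-484) = -484/3 ≈ -161.33)
k(G, C) = (-118 + C)*(C + G) (k(G, C) = (C + G)*(-118 + C) = (-118 + C)*(C + G))
√(k(W, -177) + (c(419, -200) - 69886)/(-184690 + 190046)) = √(((-177)² - 118*(-177) - 118*(-484/3) - 177*(-484/3)) + (-200*419 - 69886)/(-184690 + 190046)) = √((31329 + 20886 + 57112/3 + 28556) + (-83800 - 69886)/5356) = √(299425/3 - 153686*1/5356) = √(299425/3 - 5911/206) = √(61663817/618) = √38108238906/618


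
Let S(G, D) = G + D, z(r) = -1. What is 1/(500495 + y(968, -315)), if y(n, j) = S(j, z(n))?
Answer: 1/500179 ≈ 1.9993e-6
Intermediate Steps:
S(G, D) = D + G
y(n, j) = -1 + j
1/(500495 + y(968, -315)) = 1/(500495 + (-1 - 315)) = 1/(500495 - 316) = 1/500179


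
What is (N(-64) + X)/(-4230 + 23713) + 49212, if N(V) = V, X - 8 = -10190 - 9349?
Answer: 958777801/19483 ≈ 49211.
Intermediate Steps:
X = -19531 (X = 8 + (-10190 - 9349) = 8 - 19539 = -19531)
(N(-64) + X)/(-4230 + 23713) + 49212 = (-64 - 19531)/(-4230 + 23713) + 49212 = -19595/19483 + 49212 = 958777801/19483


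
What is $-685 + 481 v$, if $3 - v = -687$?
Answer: $331205$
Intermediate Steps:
$v = 690$ ($v = 3 - -687 = 3 + 687 = 690$)
$-685 + 481 v = -685 + 481 \cdot 690 = -685 + 331890 = 331205$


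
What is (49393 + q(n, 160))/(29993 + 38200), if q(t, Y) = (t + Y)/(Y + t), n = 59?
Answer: 49394/68193 ≈ 0.72433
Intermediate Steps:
q(t, Y) = 1 (q(t, Y) = (Y + t)/(Y + t) = 1)
(49393 + q(n, 160))/(29993 + 38200) = (49393 + 1)/(29993 + 38200) = 49394/68193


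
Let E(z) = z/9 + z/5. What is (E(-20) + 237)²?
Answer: 4313929/81 ≈ 53258.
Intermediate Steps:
E(z) = 14*z/45 (E(z) = z*(⅑) + z*(⅕) = z/9 + z/5 = 14*z/45)
(E(-20) + 237)² = ((14/45)*(-20) + 237)² = (-56/9 + 237)² = (2077/9)² = 4313929/81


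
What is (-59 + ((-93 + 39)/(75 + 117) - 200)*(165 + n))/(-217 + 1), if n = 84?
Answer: 1597729/6912 ≈ 231.15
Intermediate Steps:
(-59 + ((-93 + 39)/(75 + 117) - 200)*(165 + n))/(-217 + 1) = (-59 + ((-93 + 39)/(75 + 117) - 200)*(165 + 84))/(-217 + 1) = (-59 + (-54/192 - 200)*249)/(-216) = (-59 + (-54*1/192 - 200)*249)*(-1/216) = (-59 + (-9/32 - 200)*249)*(-1/216) = (-59 - 6409/32*249)*(-1/216) = (-59 - 1595841/32)*(-1/216) = -1597729/32*(-1/216) = 1597729/6912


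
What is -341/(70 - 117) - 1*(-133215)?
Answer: 6261446/47 ≈ 1.3322e+5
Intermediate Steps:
-341/(70 - 117) - 1*(-133215) = -341/(-47) + 133215 = -341*(-1/47) + 133215 = 341/47 + 133215 = 6261446/47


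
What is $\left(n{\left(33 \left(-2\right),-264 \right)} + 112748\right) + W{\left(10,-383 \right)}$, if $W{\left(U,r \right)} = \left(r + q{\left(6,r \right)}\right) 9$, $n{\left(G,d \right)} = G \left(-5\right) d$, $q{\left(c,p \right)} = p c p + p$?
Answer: $7939940$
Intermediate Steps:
$q{\left(c,p \right)} = p + c p^{2}$ ($q{\left(c,p \right)} = c p p + p = c p^{2} + p = p + c p^{2}$)
$n{\left(G,d \right)} = - 5 G d$
$W{\left(U,r \right)} = 9 r + 9 r \left(1 + 6 r\right)$ ($W{\left(U,r \right)} = \left(r + r \left(1 + 6 r\right)\right) 9 = 9 r + 9 r \left(1 + 6 r\right)$)
$\left(n{\left(33 \left(-2\right),-264 \right)} + 112748\right) + W{\left(10,-383 \right)} = \left(\left(-5\right) 33 \left(-2\right) \left(-264\right) + 112748\right) + 18 \left(-383\right) \left(1 + 3 \left(-383\right)\right) = \left(\left(-5\right) \left(-66\right) \left(-264\right) + 112748\right) + 18 \left(-383\right) \left(1 - 1149\right) = \left(-87120 + 112748\right) + 18 \left(-383\right) \left(-1148\right) = 25628 + 7914312 = 7939940$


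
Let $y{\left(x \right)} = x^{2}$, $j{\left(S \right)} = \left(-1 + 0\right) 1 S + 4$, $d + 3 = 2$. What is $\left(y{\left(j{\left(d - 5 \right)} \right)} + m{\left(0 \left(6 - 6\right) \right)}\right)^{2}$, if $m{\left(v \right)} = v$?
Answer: $10000$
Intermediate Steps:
$d = -1$ ($d = -3 + 2 = -1$)
$j{\left(S \right)} = 4 - S$ ($j{\left(S \right)} = \left(-1\right) 1 S + 4 = - S + 4 = 4 - S$)
$\left(y{\left(j{\left(d - 5 \right)} \right)} + m{\left(0 \left(6 - 6\right) \right)}\right)^{2} = \left(\left(4 - \left(-1 - 5\right)\right)^{2} + 0 \left(6 - 6\right)\right)^{2} = \left(\left(4 - -6\right)^{2} + 0 \cdot 0\right)^{2} = \left(\left(4 + 6\right)^{2} + 0\right)^{2} = \left(10^{2} + 0\right)^{2} = \left(100 + 0\right)^{2} = 100^{2} = 10000$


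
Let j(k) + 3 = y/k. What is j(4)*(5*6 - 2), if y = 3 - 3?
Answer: -84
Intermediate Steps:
y = 0
j(k) = -3 (j(k) = -3 + 0/k = -3 + 0 = -3)
j(4)*(5*6 - 2) = -3*(5*6 - 2) = -3*(30 - 2) = -3*28 = -84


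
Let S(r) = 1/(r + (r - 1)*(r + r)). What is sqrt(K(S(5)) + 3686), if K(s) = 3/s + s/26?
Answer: sqrt(581174230)/390 ≈ 61.814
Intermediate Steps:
S(r) = 1/(r + 2*r*(-1 + r)) (S(r) = 1/(r + (-1 + r)*(2*r)) = 1/(r + 2*r*(-1 + r)))
K(s) = 3/s + s/26 (K(s) = 3/s + s*(1/26) = 3/s + s/26)
sqrt(K(S(5)) + 3686) = sqrt((3/((1/(5*(-1 + 2*5)))) + (1/(5*(-1 + 2*5)))/26) + 3686) = sqrt((3/((1/(5*(-1 + 10)))) + (1/(5*(-1 + 10)))/26) + 3686) = sqrt((3/(((1/5)/9)) + ((1/5)/9)/26) + 3686) = sqrt((3/(((1/5)*(1/9))) + ((1/5)*(1/9))/26) + 3686) = sqrt((3/(1/45) + (1/26)*(1/45)) + 3686) = sqrt((3*45 + 1/1170) + 3686) = sqrt((135 + 1/1170) + 3686) = sqrt(157951/1170 + 3686) = sqrt(4470571/1170) = sqrt(581174230)/390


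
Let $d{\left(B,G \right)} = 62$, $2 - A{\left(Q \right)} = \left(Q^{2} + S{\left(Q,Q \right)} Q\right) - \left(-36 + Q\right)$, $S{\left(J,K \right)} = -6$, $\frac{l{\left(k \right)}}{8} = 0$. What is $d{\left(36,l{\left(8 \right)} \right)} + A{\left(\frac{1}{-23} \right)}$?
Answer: $\frac{14650}{529} \approx 27.694$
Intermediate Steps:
$l{\left(k \right)} = 0$ ($l{\left(k \right)} = 8 \cdot 0 = 0$)
$A{\left(Q \right)} = -34 - Q^{2} + 7 Q$ ($A{\left(Q \right)} = 2 - \left(\left(Q^{2} - 6 Q\right) - \left(-36 + Q\right)\right) = 2 - \left(36 + Q^{2} - 7 Q\right) = -34 - Q^{2} + 7 Q$)
$d{\left(36,l{\left(8 \right)} \right)} + A{\left(\frac{1}{-23} \right)} = 62 - \left(34 + \frac{7}{23} + \left(\frac{1}{-23}\right)^{2}\right) = 62 - \frac{18148}{529} = \frac{14650}{529}$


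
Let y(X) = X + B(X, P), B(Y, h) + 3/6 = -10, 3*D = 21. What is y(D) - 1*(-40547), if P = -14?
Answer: 81087/2 ≈ 40544.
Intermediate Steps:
D = 7 (D = (⅓)*21 = 7)
B(Y, h) = -21/2 (B(Y, h) = -½ - 10 = -21/2)
y(X) = -21/2 + X (y(X) = X - 21/2 = -21/2 + X)
y(D) - 1*(-40547) = (-21/2 + 7) - 1*(-40547) = -7/2 + 40547 = 81087/2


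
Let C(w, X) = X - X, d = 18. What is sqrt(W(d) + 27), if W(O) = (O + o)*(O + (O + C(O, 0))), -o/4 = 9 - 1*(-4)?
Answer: 3*I*sqrt(133) ≈ 34.598*I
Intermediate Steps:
C(w, X) = 0
o = -52 (o = -4*(9 - 1*(-4)) = -4*(9 + 4) = -4*13 = -52)
W(O) = 2*O*(-52 + O) (W(O) = (O - 52)*(O + (O + 0)) = (-52 + O)*(O + O) = (-52 + O)*(2*O) = 2*O*(-52 + O))
sqrt(W(d) + 27) = sqrt(2*18*(-52 + 18) + 27) = sqrt(2*18*(-34) + 27) = sqrt(-1224 + 27) = sqrt(-1197) = 3*I*sqrt(133)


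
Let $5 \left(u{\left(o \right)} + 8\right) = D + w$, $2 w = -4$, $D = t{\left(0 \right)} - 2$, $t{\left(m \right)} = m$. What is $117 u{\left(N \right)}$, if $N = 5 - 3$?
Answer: $- \frac{5148}{5} \approx -1029.6$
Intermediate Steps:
$N = 2$ ($N = 5 - 3 = 2$)
$D = -2$ ($D = 0 - 2 = -2$)
$w = -2$ ($w = \frac{1}{2} \left(-4\right) = -2$)
$u{\left(o \right)} = - \frac{44}{5}$ ($u{\left(o \right)} = -8 + \frac{-2 - 2}{5} = -8 + \frac{1}{5} \left(-4\right) = -8 - \frac{4}{5} = - \frac{44}{5}$)
$117 u{\left(N \right)} = 117 \left(- \frac{44}{5}\right) = - \frac{5148}{5}$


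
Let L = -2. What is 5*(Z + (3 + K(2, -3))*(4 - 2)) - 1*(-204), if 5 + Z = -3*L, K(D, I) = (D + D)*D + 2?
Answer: 339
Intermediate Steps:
K(D, I) = 2 + 2*D² (K(D, I) = (2*D)*D + 2 = 2*D² + 2 = 2 + 2*D²)
Z = 1 (Z = -5 - 3*(-2) = -5 + 6 = 1)
5*(Z + (3 + K(2, -3))*(4 - 2)) - 1*(-204) = 5*(1 + (3 + (2 + 2*2²))*(4 - 2)) - 1*(-204) = 5*(1 + (3 + (2 + 2*4))*2) + 204 = 5*(1 + (3 + (2 + 8))*2) + 204 = 5*(1 + (3 + 10)*2) + 204 = 5*(1 + 13*2) + 204 = 5*(1 + 26) + 204 = 5*27 + 204 = 135 + 204 = 339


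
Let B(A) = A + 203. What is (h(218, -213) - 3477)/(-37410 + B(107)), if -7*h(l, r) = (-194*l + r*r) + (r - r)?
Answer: 6854/64925 ≈ 0.10557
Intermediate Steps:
h(l, r) = -r²/7 + 194*l/7 (h(l, r) = -((-194*l + r*r) + (r - r))/7 = -((-194*l + r²) + 0)/7 = -((r² - 194*l) + 0)/7 = -(r² - 194*l)/7 = -r²/7 + 194*l/7)
B(A) = 203 + A
(h(218, -213) - 3477)/(-37410 + B(107)) = ((-⅐*(-213)² + (194/7)*218) - 3477)/(-37410 + (203 + 107)) = ((-⅐*45369 + 42292/7) - 3477)/(-37410 + 310) = ((-45369/7 + 42292/7) - 3477)/(-37100) = (-3077/7 - 3477)*(-1/37100) = -27416/7*(-1/37100) = 6854/64925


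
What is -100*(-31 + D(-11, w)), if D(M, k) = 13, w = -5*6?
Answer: 1800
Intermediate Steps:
w = -30
-100*(-31 + D(-11, w)) = -100*(-31 + 13) = -100*(-18) = 1800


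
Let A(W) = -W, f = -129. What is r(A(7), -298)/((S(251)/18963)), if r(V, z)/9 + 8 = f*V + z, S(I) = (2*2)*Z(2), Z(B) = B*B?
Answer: 101888199/16 ≈ 6.3680e+6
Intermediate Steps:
Z(B) = B²
S(I) = 16 (S(I) = (2*2)*2² = 4*4 = 16)
r(V, z) = -72 - 1161*V + 9*z (r(V, z) = -72 + 9*(-129*V + z) = -72 + 9*(z - 129*V) = -72 + (-1161*V + 9*z) = -72 - 1161*V + 9*z)
r(A(7), -298)/((S(251)/18963)) = (-72 - (-1161)*7 + 9*(-298))/((16/18963)) = (-72 - 1161*(-7) - 2682)/((16*(1/18963))) = (-72 + 8127 - 2682)/(16/18963) = 5373*(18963/16) = 101888199/16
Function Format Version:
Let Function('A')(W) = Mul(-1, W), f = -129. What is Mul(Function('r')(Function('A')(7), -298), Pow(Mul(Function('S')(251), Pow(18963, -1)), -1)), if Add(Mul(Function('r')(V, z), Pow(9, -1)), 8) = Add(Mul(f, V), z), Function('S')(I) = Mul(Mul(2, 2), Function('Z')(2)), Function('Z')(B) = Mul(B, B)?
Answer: Rational(101888199, 16) ≈ 6.3680e+6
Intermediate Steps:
Function('Z')(B) = Pow(B, 2)
Function('S')(I) = 16 (Function('S')(I) = Mul(Mul(2, 2), Pow(2, 2)) = Mul(4, 4) = 16)
Function('r')(V, z) = Add(-72, Mul(-1161, V), Mul(9, z)) (Function('r')(V, z) = Add(-72, Mul(9, Add(Mul(-129, V), z))) = Add(-72, Mul(9, Add(z, Mul(-129, V)))) = Add(-72, Add(Mul(-1161, V), Mul(9, z))) = Add(-72, Mul(-1161, V), Mul(9, z)))
Mul(Function('r')(Function('A')(7), -298), Pow(Mul(Function('S')(251), Pow(18963, -1)), -1)) = Mul(Add(-72, Mul(-1161, Mul(-1, 7)), Mul(9, -298)), Pow(Mul(16, Pow(18963, -1)), -1)) = Mul(Add(-72, Mul(-1161, -7), -2682), Pow(Mul(16, Rational(1, 18963)), -1)) = Mul(Add(-72, 8127, -2682), Pow(Rational(16, 18963), -1)) = Mul(5373, Rational(18963, 16)) = Rational(101888199, 16)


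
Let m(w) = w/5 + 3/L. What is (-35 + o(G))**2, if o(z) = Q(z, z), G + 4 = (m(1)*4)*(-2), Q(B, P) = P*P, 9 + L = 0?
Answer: 35271721/50625 ≈ 696.73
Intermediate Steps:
L = -9 (L = -9 + 0 = -9)
Q(B, P) = P**2
m(w) = -1/3 + w/5 (m(w) = w/5 + 3/(-9) = w*(1/5) + 3*(-1/9) = w/5 - 1/3 = -1/3 + w/5)
G = -44/15 (G = -4 + ((-1/3 + (1/5)*1)*4)*(-2) = -4 + ((-1/3 + 1/5)*4)*(-2) = -4 - 2/15*4*(-2) = -4 - 8/15*(-2) = -4 + 16/15 = -44/15 ≈ -2.9333)
o(z) = z**2
(-35 + o(G))**2 = (-35 + (-44/15)**2)**2 = (-35 + 1936/225)**2 = (-5939/225)**2 = 35271721/50625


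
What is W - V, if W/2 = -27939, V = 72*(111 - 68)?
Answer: -58974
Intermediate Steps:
V = 3096 (V = 72*43 = 3096)
W = -55878 (W = 2*(-27939) = -55878)
W - V = -55878 - 1*3096 = -55878 - 3096 = -58974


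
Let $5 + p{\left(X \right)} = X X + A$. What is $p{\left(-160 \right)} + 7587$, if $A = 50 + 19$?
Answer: $33251$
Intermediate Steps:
$A = 69$
$p{\left(X \right)} = 64 + X^{2}$ ($p{\left(X \right)} = -5 + \left(X X + 69\right) = -5 + \left(X^{2} + 69\right) = -5 + \left(69 + X^{2}\right) = 64 + X^{2}$)
$p{\left(-160 \right)} + 7587 = \left(64 + \left(-160\right)^{2}\right) + 7587 = \left(64 + 25600\right) + 7587 = 25664 + 7587 = 33251$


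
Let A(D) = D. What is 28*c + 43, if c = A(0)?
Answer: 43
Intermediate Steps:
c = 0
28*c + 43 = 28*0 + 43 = 0 + 43 = 43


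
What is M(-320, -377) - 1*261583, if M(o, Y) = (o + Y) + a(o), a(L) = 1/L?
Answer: -83929601/320 ≈ -2.6228e+5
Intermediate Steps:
M(o, Y) = Y + o + 1/o (M(o, Y) = (o + Y) + 1/o = (Y + o) + 1/o = Y + o + 1/o)
M(-320, -377) - 1*261583 = (-377 - 320 + 1/(-320)) - 1*261583 = (-377 - 320 - 1/320) - 261583 = -223041/320 - 261583 = -83929601/320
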